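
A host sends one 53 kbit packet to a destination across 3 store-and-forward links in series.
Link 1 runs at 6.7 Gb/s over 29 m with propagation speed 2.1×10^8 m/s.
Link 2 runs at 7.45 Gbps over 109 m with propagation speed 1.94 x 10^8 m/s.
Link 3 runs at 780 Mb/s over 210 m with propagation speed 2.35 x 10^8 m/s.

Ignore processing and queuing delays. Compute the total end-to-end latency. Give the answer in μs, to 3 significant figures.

84.6 μs

L = 53000 bits.
Transmission delays (L/R per hop): 7.91045, 7.11409, 67.9487 μs; sum = 82.9733 μs.
Propagation delays (d/s per hop): 0.138095, 0.561856, 0.893617 μs; sum = 1.59357 μs.
End-to-end = 84.6 μs.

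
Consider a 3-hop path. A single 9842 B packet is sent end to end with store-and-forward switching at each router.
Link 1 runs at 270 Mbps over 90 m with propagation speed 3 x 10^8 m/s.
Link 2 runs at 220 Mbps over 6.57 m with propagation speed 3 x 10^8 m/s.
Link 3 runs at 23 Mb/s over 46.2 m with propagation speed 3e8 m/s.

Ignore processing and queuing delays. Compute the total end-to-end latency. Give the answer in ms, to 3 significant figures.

4.07 ms

L = 9842 × 8 = 78736 bits.
Transmission delays (L/R per hop): 0.291615, 0.357891, 3.4233 ms; sum = 4.07281 ms.
Propagation delays (d/s per hop): 0.0003, 2.19e-05, 0.000154 ms; sum = 0.0004759 ms.
End-to-end = 4.07 ms.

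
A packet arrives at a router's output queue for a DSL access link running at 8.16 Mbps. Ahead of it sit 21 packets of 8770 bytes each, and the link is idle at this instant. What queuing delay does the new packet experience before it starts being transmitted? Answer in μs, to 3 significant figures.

Each queued packet: L/R = 70160/8160000 = 8598.04 μs.
21 queued → 180559 μs.
Queuing delay = 181000 μs.

181000 μs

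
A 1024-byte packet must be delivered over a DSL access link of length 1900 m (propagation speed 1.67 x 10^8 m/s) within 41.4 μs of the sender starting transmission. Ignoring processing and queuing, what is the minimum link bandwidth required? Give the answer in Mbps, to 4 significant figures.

L = 8192 bits.
Propagation delay = 1900 / 167000000 = 11.3772 μs.
Transmission budget = 41.4 − 11.3772 = 30.0228 μs.
R ≥ L / t_tx = 8192 bits / 3.00228e-05 s = 272.9 Mbps.

272.9 Mbps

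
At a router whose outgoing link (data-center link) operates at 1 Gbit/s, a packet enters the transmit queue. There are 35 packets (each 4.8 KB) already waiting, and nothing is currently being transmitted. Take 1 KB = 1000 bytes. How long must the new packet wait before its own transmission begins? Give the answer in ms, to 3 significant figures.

Each queued packet: L/R = 38400/1000000000 = 0.0384 ms.
35 queued → 1.344 ms.
Queuing delay = 1.34 ms.

1.34 ms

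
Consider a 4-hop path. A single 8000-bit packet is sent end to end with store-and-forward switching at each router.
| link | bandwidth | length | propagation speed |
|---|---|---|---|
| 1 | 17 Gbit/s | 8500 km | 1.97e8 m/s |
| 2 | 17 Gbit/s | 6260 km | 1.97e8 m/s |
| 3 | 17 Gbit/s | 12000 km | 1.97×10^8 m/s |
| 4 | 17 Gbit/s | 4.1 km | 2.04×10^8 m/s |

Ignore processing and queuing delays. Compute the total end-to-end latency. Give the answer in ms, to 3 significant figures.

Transmission delay per hop = L/R = 8000/17000000000 = 0.000470588 ms; 4 hops → 0.00188235 ms.
Propagation delays (d/s per hop): 43.1472, 31.7766, 60.9137, 0.020098 ms; sum = 135.858 ms.
End-to-end = 136 ms.

136 ms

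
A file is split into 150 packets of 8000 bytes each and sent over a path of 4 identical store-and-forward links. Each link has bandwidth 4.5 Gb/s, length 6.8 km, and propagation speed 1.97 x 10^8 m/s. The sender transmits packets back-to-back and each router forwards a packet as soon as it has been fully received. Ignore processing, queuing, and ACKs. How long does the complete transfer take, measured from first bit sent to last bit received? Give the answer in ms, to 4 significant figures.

2.314 ms

Per-hop transmission t_tx = L/R = 64000/4500000000 = 0.0142222 ms.
Per-hop propagation t_prop = 6800/197000000 = 0.0345178 ms.
Pipeline fill: first packet needs 4·t_tx to clear all hops; remaining 149 packets each add one t_tx.
Total = (4+150-1)·t_tx + 4·t_prop = 153·0.0142222 + 4·0.0345178 = 2.314 ms.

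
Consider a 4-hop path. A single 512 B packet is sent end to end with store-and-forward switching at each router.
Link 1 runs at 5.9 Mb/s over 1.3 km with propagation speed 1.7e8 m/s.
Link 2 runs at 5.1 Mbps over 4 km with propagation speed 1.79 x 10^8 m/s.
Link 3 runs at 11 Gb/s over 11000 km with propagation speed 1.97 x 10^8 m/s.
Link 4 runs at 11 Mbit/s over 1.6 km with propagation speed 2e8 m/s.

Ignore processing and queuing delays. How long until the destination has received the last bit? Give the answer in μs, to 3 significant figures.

57700 μs

L = 512 × 8 = 4096 bits.
Transmission delays (L/R per hop): 694.237, 803.137, 0.372364, 372.364 μs; sum = 1870.11 μs.
Propagation delays (d/s per hop): 7.64706, 22.3464, 55837.6, 8 μs; sum = 55875.6 μs.
End-to-end = 57700 μs.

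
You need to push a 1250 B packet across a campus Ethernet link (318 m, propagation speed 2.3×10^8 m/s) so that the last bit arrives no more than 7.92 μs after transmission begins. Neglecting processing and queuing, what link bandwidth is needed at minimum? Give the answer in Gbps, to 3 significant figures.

L = 10000 bits.
Propagation delay = 318 / 2.3e+08 = 1.38261 μs.
Transmission budget = 7.92 − 1.38261 = 6.53739 μs.
R ≥ L / t_tx = 10000 bits / 6.53739e-06 s = 1.53 Gbps.

1.53 Gbps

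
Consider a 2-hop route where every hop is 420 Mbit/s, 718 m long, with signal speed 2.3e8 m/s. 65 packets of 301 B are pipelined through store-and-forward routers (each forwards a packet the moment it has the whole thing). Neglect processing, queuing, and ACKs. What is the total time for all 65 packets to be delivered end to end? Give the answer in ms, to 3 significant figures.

Per-hop transmission t_tx = L/R = 2408/420000000 = 0.00573333 ms.
Per-hop propagation t_prop = 718/2.3e+08 = 0.00312174 ms.
Pipeline fill: first packet needs 2·t_tx to clear all hops; remaining 64 packets each add one t_tx.
Total = (2+65-1)·t_tx + 2·t_prop = 66·0.00573333 + 2·0.00312174 = 0.385 ms.

0.385 ms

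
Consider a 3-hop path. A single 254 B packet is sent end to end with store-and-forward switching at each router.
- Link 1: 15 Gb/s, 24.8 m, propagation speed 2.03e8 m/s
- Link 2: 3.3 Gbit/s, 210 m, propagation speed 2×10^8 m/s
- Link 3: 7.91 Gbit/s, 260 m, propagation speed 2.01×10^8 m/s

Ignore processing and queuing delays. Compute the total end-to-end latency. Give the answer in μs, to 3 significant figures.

L = 254 × 8 = 2032 bits.
Transmission delays (L/R per hop): 0.135467, 0.615758, 0.25689 μs; sum = 1.00811 μs.
Propagation delays (d/s per hop): 0.122167, 1.05, 1.29353 μs; sum = 2.4657 μs.
End-to-end = 3.47 μs.

3.47 μs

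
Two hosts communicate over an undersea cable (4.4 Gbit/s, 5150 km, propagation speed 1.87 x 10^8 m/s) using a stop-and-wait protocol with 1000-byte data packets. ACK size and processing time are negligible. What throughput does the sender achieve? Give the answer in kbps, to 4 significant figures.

t_tx = L/R = 8000/4400000000 = 1.81818e-06 s.
t_prop = 5150000/187000000 = 0.0275401 s; RTT = 0.0550802 s.
Cycle = t_tx + RTT = 0.055082 s.
Throughput = L / cycle = 8000 / 0.055082 = 145.2 kbps.

145.2 kbps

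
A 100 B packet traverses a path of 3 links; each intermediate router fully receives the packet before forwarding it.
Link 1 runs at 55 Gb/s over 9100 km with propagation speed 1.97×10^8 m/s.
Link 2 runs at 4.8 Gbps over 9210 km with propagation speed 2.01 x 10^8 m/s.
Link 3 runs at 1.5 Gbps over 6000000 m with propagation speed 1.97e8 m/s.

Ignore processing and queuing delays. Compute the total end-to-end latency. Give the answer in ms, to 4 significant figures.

L = 100 × 8 = 800 bits.
Transmission delays (L/R per hop): 1.45455e-05, 0.000166667, 0.000533333 ms; sum = 0.000714545 ms.
Propagation delays (d/s per hop): 46.1929, 45.8209, 30.4569 ms; sum = 122.471 ms.
End-to-end = 122.5 ms.

122.5 ms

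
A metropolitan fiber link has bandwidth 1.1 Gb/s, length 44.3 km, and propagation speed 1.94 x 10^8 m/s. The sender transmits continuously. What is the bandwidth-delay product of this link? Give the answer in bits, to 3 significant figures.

Propagation delay = 44300 / 194000000 = 0.000228351 s.
BDP = R × t_prop = 1100000000 × 0.000228351 = 251186 bits.

251000 bits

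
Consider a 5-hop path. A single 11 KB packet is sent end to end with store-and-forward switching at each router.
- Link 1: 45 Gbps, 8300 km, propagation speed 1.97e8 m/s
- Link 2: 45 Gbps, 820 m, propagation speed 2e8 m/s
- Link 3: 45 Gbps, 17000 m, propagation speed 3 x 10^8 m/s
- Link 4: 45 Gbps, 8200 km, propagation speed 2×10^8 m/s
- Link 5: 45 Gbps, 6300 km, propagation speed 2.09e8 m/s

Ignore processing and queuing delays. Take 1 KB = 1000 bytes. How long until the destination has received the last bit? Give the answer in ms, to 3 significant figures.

L = 88000 bits.
Transmission delay per hop = L/R = 88000/45000000000 = 0.00195556 ms; 5 hops → 0.00977778 ms.
Propagation delays (d/s per hop): 42.132, 0.0041, 0.0566667, 41, 30.1435 ms; sum = 113.336 ms.
End-to-end = 113 ms.

113 ms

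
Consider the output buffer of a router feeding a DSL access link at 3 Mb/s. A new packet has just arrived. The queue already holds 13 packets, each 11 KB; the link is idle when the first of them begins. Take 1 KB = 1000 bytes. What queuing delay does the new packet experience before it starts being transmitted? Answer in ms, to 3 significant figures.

381 ms

Each queued packet: L/R = 88000/3000000 = 29.3333 ms.
13 queued → 381.333 ms.
Queuing delay = 381 ms.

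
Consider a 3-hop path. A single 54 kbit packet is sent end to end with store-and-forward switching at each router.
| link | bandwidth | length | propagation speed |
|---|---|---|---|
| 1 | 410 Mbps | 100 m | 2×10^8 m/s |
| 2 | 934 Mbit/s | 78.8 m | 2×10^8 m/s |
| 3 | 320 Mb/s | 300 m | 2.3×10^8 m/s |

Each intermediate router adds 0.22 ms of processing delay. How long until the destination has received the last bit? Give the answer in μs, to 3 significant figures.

L = 54000 bits.
Transmission delays (L/R per hop): 131.707, 57.8158, 168.75 μs; sum = 358.273 μs.
Propagation delays (d/s per hop): 0.5, 0.394, 1.30435 μs; sum = 2.19835 μs.
Processing at 2 router(s): 2 × 0.22 ms = 440 μs.
End-to-end = 800 μs.

800 μs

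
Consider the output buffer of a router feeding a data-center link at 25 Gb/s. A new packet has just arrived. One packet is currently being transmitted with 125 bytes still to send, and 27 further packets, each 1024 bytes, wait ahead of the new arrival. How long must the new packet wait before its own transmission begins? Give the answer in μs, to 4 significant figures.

8.887 μs

Each queued packet: L/R = 8192/25000000000 = 0.32768 μs.
27 queued → 8.84736 μs.
Plus remaining 1000 bits of current packet: 0.04 μs.
Queuing delay = 8.887 μs.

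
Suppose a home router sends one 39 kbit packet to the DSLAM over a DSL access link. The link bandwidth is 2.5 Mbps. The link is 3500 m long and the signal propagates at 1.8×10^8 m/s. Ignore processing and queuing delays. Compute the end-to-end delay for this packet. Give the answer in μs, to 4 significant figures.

L = 39000 bits.
Transmission delay = L/R = 39000 / 2500000 = 15600 μs.
Propagation delay = d/s = 3500 m / 180000000 m/s = 19.4444 μs.
Total = 15620 μs.

15620 μs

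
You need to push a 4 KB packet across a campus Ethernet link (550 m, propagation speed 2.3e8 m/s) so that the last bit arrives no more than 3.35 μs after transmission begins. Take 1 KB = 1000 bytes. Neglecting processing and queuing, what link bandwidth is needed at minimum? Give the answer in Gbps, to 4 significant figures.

L = 32000 bits.
Propagation delay = 550 / 2.3e+08 = 2.3913 μs.
Transmission budget = 3.35 − 2.3913 = 0.958696 μs.
R ≥ L / t_tx = 32000 bits / 9.58696e-07 s = 33.38 Gbps.

33.38 Gbps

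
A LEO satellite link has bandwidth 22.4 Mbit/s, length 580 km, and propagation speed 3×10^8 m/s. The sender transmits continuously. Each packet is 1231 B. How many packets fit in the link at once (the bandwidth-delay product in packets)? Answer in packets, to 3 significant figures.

Propagation delay = 580000 / 300000000 = 0.00193333 s.
BDP = R × t_prop = 22400000 × 0.00193333 = 43306.7 bits.
In packets of 9848 bits: 4.40 packets.

4.40 packets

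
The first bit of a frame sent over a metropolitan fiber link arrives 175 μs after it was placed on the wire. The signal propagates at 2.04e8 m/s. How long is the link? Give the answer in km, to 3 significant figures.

35.7 km

d = s × t_prop = 204000000 × 0.000175 = 35.7 km.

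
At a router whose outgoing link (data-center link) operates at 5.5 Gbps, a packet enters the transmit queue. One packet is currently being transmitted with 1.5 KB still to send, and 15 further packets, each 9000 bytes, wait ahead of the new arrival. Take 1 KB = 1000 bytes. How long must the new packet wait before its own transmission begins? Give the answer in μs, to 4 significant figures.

Each queued packet: L/R = 72000/5500000000 = 13.0909 μs.
15 queued → 196.364 μs.
Plus remaining 12000 bits of current packet: 2.18182 μs.
Queuing delay = 198.5 μs.

198.5 μs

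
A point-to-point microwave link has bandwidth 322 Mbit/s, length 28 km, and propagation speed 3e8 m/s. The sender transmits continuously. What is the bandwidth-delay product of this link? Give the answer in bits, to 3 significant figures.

30100 bits

Propagation delay = 28000 / 300000000 = 9.33333e-05 s.
BDP = R × t_prop = 322000000 × 9.33333e-05 = 30053.3 bits.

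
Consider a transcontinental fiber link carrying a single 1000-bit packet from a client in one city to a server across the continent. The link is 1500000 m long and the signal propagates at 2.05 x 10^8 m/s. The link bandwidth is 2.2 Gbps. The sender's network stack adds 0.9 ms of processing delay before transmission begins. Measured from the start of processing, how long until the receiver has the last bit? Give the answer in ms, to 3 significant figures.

Transmission delay = L/R = 1000 / 2200000000 = 0.000454545 ms.
Propagation delay = d/s = 1500000 m / 2.05e+08 m/s = 7.31707 ms.
Plus processing delay 0.9 ms = 0.9 ms.
Total = 8.22 ms.

8.22 ms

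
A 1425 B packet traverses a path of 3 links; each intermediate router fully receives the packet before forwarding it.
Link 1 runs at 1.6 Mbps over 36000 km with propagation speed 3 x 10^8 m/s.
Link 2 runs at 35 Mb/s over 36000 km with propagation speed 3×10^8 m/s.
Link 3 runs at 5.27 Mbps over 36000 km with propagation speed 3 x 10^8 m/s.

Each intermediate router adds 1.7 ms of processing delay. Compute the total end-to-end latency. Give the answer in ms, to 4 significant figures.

L = 1425 × 8 = 11400 bits.
Transmission delays (L/R per hop): 7.125, 0.325714, 2.16319 ms; sum = 9.6139 ms.
Propagation delays (d/s per hop): 120, 120, 120 ms; sum = 360 ms.
Processing at 2 router(s): 2 × 1.7 ms = 3.4 ms.
End-to-end = 373.0 ms.

373.0 ms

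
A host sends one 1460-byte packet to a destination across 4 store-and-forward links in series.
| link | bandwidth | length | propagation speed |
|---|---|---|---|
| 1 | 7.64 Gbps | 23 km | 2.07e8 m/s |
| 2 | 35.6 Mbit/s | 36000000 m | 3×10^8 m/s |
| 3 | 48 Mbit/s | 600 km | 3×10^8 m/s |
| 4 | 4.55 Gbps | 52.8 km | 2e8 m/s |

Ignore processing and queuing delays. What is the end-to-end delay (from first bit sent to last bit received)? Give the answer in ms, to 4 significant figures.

123.0 ms

L = 1460 × 8 = 11680 bits.
Transmission delays (L/R per hop): 0.0015288, 0.32809, 0.243333, 0.00256703 ms; sum = 0.575519 ms.
Propagation delays (d/s per hop): 0.111111, 120, 2, 0.264 ms; sum = 122.375 ms.
End-to-end = 123.0 ms.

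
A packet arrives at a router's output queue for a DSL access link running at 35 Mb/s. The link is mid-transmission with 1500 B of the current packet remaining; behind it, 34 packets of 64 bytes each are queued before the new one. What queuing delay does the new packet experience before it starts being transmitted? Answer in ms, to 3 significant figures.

Each queued packet: L/R = 512/35000000 = 0.0146286 ms.
34 queued → 0.497371 ms.
Plus remaining 12000 bits of current packet: 0.342857 ms.
Queuing delay = 0.840 ms.

0.840 ms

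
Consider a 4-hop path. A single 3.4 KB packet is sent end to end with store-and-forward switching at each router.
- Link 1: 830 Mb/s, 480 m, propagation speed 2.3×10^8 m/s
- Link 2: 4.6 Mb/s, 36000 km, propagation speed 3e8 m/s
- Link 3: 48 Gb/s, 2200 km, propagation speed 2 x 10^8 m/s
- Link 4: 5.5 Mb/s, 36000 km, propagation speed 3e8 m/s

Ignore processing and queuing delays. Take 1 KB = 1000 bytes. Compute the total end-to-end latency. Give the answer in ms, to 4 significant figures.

L = 27200 bits.
Transmission delays (L/R per hop): 0.0327711, 5.91304, 0.000566667, 4.94545 ms; sum = 10.8918 ms.
Propagation delays (d/s per hop): 0.00208696, 120, 11, 120 ms; sum = 251.002 ms.
End-to-end = 261.9 ms.

261.9 ms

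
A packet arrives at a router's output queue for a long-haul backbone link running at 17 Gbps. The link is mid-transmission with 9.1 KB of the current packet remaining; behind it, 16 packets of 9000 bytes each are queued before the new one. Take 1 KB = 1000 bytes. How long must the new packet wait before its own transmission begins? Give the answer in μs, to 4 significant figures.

Each queued packet: L/R = 72000/17000000000 = 4.23529 μs.
16 queued → 67.7647 μs.
Plus remaining 72800 bits of current packet: 4.28235 μs.
Queuing delay = 72.05 μs.

72.05 μs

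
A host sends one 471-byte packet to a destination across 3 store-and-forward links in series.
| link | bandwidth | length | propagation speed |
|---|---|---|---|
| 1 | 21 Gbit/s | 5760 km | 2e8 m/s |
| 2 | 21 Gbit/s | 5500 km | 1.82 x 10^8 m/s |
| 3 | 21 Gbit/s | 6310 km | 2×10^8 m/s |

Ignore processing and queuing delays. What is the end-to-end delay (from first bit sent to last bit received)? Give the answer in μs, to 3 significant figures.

90600 μs

L = 471 × 8 = 3768 bits.
Transmission delay per hop = L/R = 3768/21000000000 = 0.179429 μs; 3 hops → 0.538286 μs.
Propagation delays (d/s per hop): 28800, 30219.8, 31550 μs; sum = 90569.8 μs.
End-to-end = 90600 μs.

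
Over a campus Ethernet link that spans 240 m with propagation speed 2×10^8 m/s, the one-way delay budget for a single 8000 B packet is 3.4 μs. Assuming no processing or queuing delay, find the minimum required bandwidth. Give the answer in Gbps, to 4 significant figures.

29.09 Gbps

L = 64000 bits.
Propagation delay = 240 / 200000000 = 1.2 μs.
Transmission budget = 3.4 − 1.2 = 2.2 μs.
R ≥ L / t_tx = 64000 bits / 2.2e-06 s = 29.09 Gbps.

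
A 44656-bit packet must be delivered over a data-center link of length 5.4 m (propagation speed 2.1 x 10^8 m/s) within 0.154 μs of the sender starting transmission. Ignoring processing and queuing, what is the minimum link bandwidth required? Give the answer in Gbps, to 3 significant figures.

Propagation delay = 5.4 / 210000000 = 0.0257143 μs.
Transmission budget = 0.154 − 0.0257143 = 0.128286 μs.
R ≥ L / t_tx = 44656 bits / 1.28286e-07 s = 348 Gbps.

348 Gbps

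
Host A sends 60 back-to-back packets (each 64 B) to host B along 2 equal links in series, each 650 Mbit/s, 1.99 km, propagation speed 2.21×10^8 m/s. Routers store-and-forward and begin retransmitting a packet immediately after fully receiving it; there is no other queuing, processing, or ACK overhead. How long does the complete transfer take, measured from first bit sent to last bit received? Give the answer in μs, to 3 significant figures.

66.1 μs

Per-hop transmission t_tx = L/R = 512/650000000 = 0.787692 μs.
Per-hop propagation t_prop = 1990/221000000 = 9.00452 μs.
Pipeline fill: first packet needs 2·t_tx to clear all hops; remaining 59 packets each add one t_tx.
Total = (2+60-1)·t_tx + 2·t_prop = 61·0.787692 + 2·9.00452 = 66.1 μs.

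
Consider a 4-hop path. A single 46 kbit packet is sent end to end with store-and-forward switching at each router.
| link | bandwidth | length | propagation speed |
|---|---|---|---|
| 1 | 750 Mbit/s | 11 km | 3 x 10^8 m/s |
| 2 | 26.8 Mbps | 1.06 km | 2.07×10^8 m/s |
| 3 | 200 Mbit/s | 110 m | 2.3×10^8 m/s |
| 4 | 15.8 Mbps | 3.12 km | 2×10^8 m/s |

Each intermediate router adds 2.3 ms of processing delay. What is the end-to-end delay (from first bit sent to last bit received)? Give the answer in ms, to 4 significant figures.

11.88 ms

L = 46000 bits.
Transmission delays (L/R per hop): 0.0613333, 1.71642, 0.23, 2.91139 ms; sum = 4.91914 ms.
Propagation delays (d/s per hop): 0.0366667, 0.00512077, 0.000478261, 0.0156 ms; sum = 0.0578657 ms.
Processing at 3 router(s): 3 × 2.3 ms = 6.9 ms.
End-to-end = 11.88 ms.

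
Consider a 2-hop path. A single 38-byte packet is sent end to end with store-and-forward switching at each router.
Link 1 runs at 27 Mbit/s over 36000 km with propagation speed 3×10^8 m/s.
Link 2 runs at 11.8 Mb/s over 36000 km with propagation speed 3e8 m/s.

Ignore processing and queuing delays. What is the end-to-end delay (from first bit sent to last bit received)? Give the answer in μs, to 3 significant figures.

240000 μs

L = 38 × 8 = 304 bits.
Transmission delays (L/R per hop): 11.2593, 25.7627 μs; sum = 37.022 μs.
Propagation delays (d/s per hop): 120000, 120000 μs; sum = 240000 μs.
End-to-end = 240000 μs.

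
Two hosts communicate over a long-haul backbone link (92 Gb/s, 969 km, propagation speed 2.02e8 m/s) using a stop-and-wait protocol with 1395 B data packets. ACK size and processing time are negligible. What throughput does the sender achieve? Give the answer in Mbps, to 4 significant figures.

1.163 Mbps

t_tx = L/R = 11160/92000000000 = 1.21304e-07 s.
t_prop = 969000/202000000 = 0.00479703 s; RTT = 0.00959406 s.
Cycle = t_tx + RTT = 0.00959418 s.
Throughput = L / cycle = 11160 / 0.00959418 = 1.163 Mbps.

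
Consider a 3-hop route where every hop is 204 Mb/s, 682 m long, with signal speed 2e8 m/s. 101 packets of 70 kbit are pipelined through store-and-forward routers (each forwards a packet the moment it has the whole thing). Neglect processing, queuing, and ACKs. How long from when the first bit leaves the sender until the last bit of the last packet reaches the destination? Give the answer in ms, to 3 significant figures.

35.4 ms

Per-hop transmission t_tx = L/R = 70000/204000000 = 0.343137 ms.
Per-hop propagation t_prop = 682/200000000 = 0.00341 ms.
Pipeline fill: first packet needs 3·t_tx to clear all hops; remaining 100 packets each add one t_tx.
Total = (3+101-1)·t_tx + 3·t_prop = 103·0.343137 + 3·0.00341 = 35.4 ms.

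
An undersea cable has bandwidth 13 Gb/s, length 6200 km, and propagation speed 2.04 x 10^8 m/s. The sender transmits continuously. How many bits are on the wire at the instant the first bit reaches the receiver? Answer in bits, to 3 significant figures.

395000000 bits

Propagation delay = 6200000 / 204000000 = 0.0303922 s.
BDP = R × t_prop = 13000000000 × 0.0303922 = 395098000 bits.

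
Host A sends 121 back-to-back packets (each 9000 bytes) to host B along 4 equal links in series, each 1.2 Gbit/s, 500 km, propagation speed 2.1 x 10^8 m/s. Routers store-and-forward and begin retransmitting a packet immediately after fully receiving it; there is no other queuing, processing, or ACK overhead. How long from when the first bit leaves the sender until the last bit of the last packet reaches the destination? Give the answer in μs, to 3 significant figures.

Per-hop transmission t_tx = L/R = 72000/1200000000 = 60 μs.
Per-hop propagation t_prop = 500000/210000000 = 2380.95 μs.
Pipeline fill: first packet needs 4·t_tx to clear all hops; remaining 120 packets each add one t_tx.
Total = (4+121-1)·t_tx + 4·t_prop = 124·60 + 4·2380.95 = 17000 μs.

17000 μs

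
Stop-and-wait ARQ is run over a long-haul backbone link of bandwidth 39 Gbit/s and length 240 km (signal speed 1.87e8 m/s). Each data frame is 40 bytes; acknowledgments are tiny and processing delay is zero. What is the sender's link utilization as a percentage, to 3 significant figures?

t_tx = L/R = 320/39000000000 = 8.20513e-09 s.
t_prop = 240000/187000000 = 0.00128342 s; RTT = 0.00256684 s.
Cycle = t_tx + RTT = 0.00256685 s.
Utilization = t_tx / cycle = 8.20513e-09/0.00256685 = 0.000320 %.

0.000320 %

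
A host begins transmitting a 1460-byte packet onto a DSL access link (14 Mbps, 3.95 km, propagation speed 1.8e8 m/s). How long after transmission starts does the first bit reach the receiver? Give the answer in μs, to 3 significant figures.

21.9 μs

First bit experiences only propagation delay: d/s = 3950/180000000 = 21.9 μs.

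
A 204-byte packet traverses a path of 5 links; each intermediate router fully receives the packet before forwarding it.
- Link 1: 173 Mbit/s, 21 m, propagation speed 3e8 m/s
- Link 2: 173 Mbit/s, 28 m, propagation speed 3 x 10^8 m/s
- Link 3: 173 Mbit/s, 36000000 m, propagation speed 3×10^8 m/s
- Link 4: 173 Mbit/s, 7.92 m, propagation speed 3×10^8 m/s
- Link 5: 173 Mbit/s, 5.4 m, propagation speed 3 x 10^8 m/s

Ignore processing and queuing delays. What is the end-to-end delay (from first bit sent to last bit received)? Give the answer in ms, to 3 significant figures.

120 ms

L = 204 × 8 = 1632 bits.
Transmission delay per hop = L/R = 1632/173000000 = 0.00943353 ms; 5 hops → 0.0471676 ms.
Propagation delays (d/s per hop): 7e-05, 9.33333e-05, 120, 2.64e-05, 1.8e-05 ms; sum = 120 ms.
End-to-end = 120 ms.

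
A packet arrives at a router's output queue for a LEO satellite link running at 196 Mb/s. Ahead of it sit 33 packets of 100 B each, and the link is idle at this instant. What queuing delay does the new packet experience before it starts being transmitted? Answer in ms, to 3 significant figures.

Each queued packet: L/R = 800/196000000 = 0.00408163 ms.
33 queued → 0.134694 ms.
Queuing delay = 0.135 ms.

0.135 ms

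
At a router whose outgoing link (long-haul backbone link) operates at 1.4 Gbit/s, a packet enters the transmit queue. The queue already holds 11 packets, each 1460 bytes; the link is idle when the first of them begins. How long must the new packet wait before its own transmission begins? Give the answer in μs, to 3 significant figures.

91.8 μs

Each queued packet: L/R = 11680/1400000000 = 8.34286 μs.
11 queued → 91.7714 μs.
Queuing delay = 91.8 μs.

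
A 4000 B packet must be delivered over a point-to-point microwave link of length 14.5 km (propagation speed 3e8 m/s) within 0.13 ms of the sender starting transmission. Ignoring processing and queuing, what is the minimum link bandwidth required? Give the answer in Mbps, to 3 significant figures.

392 Mbps

L = 32000 bits.
Propagation delay = 14500 / 300000000 = 0.0483333 ms.
Transmission budget = 0.13 − 0.0483333 = 0.0816667 ms.
R ≥ L / t_tx = 32000 bits / 8.16667e-05 s = 392 Mbps.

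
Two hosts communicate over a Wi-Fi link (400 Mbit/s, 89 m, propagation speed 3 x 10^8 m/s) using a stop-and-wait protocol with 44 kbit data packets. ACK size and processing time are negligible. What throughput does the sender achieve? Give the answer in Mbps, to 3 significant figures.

398 Mbps

t_tx = L/R = 44000/400000000 = 0.00011 s.
t_prop = 89/300000000 = 2.96667e-07 s; RTT = 5.93333e-07 s.
Cycle = t_tx + RTT = 0.000110593 s.
Throughput = L / cycle = 44000 / 0.000110593 = 398 Mbps.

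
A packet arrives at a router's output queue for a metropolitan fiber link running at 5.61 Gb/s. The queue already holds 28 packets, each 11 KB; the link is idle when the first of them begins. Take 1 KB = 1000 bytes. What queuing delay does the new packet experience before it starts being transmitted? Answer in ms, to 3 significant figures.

0.439 ms

Each queued packet: L/R = 88000/5610000000 = 0.0156863 ms.
28 queued → 0.439216 ms.
Queuing delay = 0.439 ms.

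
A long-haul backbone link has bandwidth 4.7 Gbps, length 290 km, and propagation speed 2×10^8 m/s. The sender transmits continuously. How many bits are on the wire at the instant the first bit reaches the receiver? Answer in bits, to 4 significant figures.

Propagation delay = 290000 / 200000000 = 0.00145 s.
BDP = R × t_prop = 4700000000 × 0.00145 = 6815000 bits.

6815000 bits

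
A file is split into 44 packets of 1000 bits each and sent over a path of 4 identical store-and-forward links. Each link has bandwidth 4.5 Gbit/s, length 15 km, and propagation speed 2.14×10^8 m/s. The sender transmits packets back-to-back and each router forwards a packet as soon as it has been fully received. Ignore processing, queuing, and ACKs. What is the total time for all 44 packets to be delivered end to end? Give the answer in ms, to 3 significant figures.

Per-hop transmission t_tx = L/R = 1000/4500000000 = 0.000222222 ms.
Per-hop propagation t_prop = 15000/214000000 = 0.0700935 ms.
Pipeline fill: first packet needs 4·t_tx to clear all hops; remaining 43 packets each add one t_tx.
Total = (4+44-1)·t_tx + 4·t_prop = 47·0.000222222 + 4·0.0700935 = 0.291 ms.

0.291 ms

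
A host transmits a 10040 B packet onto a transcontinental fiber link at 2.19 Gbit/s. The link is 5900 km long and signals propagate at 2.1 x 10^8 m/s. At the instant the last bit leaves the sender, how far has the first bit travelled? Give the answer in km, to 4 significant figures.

7.702 km

t_tx = L/R = 80320/2190000000 = 3.66758e-05 s.
Distance = s × t_tx = 210000000 × 3.66758e-05 = 7.702 km.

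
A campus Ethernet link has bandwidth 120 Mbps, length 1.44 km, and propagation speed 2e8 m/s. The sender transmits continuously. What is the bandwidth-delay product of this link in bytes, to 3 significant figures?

108 bytes

Propagation delay = 1440 / 200000000 = 7.2e-06 s.
BDP = R × t_prop = 120000000 × 7.2e-06 = 864 bits.
In bytes: 864/8 = 108 bytes.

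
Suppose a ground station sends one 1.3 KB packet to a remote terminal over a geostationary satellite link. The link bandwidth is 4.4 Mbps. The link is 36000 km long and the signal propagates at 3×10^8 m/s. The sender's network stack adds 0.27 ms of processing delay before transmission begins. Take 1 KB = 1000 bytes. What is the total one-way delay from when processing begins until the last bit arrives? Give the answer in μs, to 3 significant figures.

123000 μs

L = 10400 bits.
Transmission delay = L/R = 10400 / 4400000 = 2363.64 μs.
Propagation delay = d/s = 36000000 m / 300000000 m/s = 120000 μs.
Plus processing delay 0.27 ms = 270 μs.
Total = 123000 μs.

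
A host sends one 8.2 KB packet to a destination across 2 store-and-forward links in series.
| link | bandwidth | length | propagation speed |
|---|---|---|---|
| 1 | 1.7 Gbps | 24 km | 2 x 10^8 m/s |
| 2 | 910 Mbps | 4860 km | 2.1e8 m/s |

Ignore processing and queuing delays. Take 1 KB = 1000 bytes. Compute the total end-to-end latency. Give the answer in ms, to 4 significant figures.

23.37 ms

L = 65600 bits.
Transmission delays (L/R per hop): 0.0385882, 0.0720879 ms; sum = 0.110676 ms.
Propagation delays (d/s per hop): 0.12, 23.1429 ms; sum = 23.2629 ms.
End-to-end = 23.37 ms.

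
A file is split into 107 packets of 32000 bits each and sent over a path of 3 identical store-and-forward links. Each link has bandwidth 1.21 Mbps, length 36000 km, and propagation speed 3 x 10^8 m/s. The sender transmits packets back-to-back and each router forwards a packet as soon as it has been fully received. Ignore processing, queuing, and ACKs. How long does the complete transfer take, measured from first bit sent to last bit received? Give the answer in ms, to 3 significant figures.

3240 ms

Per-hop transmission t_tx = L/R = 32000/1210000 = 26.4463 ms.
Per-hop propagation t_prop = 36000000/300000000 = 120 ms.
Pipeline fill: first packet needs 3·t_tx to clear all hops; remaining 106 packets each add one t_tx.
Total = (3+107-1)·t_tx + 3·t_prop = 109·26.4463 + 3·120 = 3240 ms.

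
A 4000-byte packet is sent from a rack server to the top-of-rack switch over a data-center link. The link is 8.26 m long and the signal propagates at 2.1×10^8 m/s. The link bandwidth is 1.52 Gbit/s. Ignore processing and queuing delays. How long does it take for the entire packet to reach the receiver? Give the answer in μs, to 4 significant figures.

21.09 μs

L = 4000 × 8 = 32000 bits.
Transmission delay = L/R = 32000 / 1520000000 = 21.0526 μs.
Propagation delay = d/s = 8.26 m / 210000000 m/s = 0.0393333 μs.
Total = 21.09 μs.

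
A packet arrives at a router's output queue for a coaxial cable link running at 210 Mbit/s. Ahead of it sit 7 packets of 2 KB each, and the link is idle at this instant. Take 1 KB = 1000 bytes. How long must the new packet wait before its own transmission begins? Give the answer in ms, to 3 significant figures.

Each queued packet: L/R = 16000/210000000 = 0.0761905 ms.
7 queued → 0.533333 ms.
Queuing delay = 0.533 ms.

0.533 ms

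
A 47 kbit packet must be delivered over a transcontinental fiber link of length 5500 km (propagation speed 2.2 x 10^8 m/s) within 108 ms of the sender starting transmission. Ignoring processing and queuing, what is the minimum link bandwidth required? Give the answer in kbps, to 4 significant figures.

Propagation delay = 5500000 / 2.2e+08 = 25 ms.
Transmission budget = 108 − 25 = 83 ms.
R ≥ L / t_tx = 47000 bits / 0.083 s = 566.3 kbps.

566.3 kbps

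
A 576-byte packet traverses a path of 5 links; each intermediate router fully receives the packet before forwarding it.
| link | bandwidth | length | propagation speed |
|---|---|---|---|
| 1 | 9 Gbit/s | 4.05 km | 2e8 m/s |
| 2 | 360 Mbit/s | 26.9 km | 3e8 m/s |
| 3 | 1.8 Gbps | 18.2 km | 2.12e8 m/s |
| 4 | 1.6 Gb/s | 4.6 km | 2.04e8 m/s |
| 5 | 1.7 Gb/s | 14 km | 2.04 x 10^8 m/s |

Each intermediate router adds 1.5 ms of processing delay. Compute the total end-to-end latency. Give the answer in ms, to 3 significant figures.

6.31 ms

L = 576 × 8 = 4608 bits.
Transmission delays (L/R per hop): 0.000512, 0.0128, 0.00256, 0.00288, 0.00271059 ms; sum = 0.0214626 ms.
Propagation delays (d/s per hop): 0.02025, 0.0896667, 0.0858491, 0.022549, 0.0686275 ms; sum = 0.286942 ms.
Processing at 4 router(s): 4 × 1.5 ms = 6 ms.
End-to-end = 6.31 ms.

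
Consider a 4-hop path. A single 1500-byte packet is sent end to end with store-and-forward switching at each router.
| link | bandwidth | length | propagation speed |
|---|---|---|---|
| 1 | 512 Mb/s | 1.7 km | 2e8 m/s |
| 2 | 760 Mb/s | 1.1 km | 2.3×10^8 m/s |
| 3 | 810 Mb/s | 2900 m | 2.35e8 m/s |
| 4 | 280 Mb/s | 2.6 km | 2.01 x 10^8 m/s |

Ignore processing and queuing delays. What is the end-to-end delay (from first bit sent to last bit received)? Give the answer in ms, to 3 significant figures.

0.135 ms

L = 1500 × 8 = 12000 bits.
Transmission delays (L/R per hop): 0.0234375, 0.0157895, 0.0148148, 0.0428571 ms; sum = 0.0968989 ms.
Propagation delays (d/s per hop): 0.0085, 0.00478261, 0.0123404, 0.0129353 ms; sum = 0.0385584 ms.
End-to-end = 0.135 ms.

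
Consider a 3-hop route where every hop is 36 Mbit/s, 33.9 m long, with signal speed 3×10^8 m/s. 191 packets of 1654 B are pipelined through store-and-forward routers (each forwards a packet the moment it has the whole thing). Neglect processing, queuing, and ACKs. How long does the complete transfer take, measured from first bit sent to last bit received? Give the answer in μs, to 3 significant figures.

Per-hop transmission t_tx = L/R = 13232/36000000 = 367.556 μs.
Per-hop propagation t_prop = 33.9/300000000 = 0.113 μs.
Pipeline fill: first packet needs 3·t_tx to clear all hops; remaining 190 packets each add one t_tx.
Total = (3+191-1)·t_tx + 3·t_prop = 193·367.556 + 3·0.113 = 70900 μs.

70900 μs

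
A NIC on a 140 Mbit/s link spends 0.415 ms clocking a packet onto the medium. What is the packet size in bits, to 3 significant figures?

58100 bits

L = R × t_tx = 140000000 b/s × 0.000415 s = 58100 bits.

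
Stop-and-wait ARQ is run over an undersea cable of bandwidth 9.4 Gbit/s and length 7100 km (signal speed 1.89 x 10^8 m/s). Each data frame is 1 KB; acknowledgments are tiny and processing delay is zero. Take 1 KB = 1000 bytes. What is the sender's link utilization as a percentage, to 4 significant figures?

0.001133 %

t_tx = L/R = 8000/9400000000 = 8.51064e-07 s.
t_prop = 7100000/189000000 = 0.0375661 s; RTT = 0.0751323 s.
Cycle = t_tx + RTT = 0.0751331 s.
Utilization = t_tx / cycle = 8.51064e-07/0.0751331 = 0.001133 %.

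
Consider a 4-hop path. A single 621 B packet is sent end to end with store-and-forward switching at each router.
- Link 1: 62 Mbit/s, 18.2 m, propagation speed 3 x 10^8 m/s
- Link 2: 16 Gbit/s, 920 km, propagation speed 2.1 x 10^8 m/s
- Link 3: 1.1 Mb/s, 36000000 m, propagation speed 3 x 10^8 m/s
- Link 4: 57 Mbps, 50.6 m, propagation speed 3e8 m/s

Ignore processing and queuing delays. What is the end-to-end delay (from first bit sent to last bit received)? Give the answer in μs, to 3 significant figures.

L = 621 × 8 = 4968 bits.
Transmission delays (L/R per hop): 80.129, 0.3105, 4516.36, 87.1579 μs; sum = 4683.96 μs.
Propagation delays (d/s per hop): 0.0606667, 4380.95, 120000, 0.168667 μs; sum = 124381 μs.
End-to-end = 129000 μs.

129000 μs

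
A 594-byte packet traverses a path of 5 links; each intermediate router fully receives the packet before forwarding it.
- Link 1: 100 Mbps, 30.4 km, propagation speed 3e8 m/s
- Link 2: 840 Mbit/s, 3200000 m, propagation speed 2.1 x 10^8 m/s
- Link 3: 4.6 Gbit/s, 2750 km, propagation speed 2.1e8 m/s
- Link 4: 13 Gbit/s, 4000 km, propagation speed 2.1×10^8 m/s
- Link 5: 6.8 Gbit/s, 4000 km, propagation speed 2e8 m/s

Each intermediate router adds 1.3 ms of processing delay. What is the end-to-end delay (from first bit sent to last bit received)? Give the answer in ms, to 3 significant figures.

L = 594 × 8 = 4752 bits.
Transmission delays (L/R per hop): 0.04752, 0.00565714, 0.00103304, 0.000365538, 0.000698824 ms; sum = 0.0552745 ms.
Propagation delays (d/s per hop): 0.101333, 15.2381, 13.0952, 19.0476, 20 ms; sum = 67.4823 ms.
Processing at 4 router(s): 4 × 1.3 ms = 5.2 ms.
End-to-end = 72.7 ms.

72.7 ms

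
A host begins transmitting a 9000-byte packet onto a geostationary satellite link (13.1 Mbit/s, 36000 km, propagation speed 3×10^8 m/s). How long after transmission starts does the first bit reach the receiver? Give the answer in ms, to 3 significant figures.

First bit experiences only propagation delay: d/s = 36000000/300000000 = 120 ms.

120 ms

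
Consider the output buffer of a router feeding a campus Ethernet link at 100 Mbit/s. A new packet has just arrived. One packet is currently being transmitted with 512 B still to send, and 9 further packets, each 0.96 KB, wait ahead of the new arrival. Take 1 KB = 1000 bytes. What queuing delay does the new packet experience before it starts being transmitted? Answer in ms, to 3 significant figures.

0.732 ms

Each queued packet: L/R = 7680/100000000 = 0.0768 ms.
9 queued → 0.6912 ms.
Plus remaining 4096 bits of current packet: 0.04096 ms.
Queuing delay = 0.732 ms.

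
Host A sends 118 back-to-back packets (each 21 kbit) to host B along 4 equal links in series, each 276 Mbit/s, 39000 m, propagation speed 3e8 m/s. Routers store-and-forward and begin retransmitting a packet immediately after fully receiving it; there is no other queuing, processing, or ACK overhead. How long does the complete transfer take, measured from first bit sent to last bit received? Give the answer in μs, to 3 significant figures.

Per-hop transmission t_tx = L/R = 21000/276000000 = 76.087 μs.
Per-hop propagation t_prop = 39000/300000000 = 130 μs.
Pipeline fill: first packet needs 4·t_tx to clear all hops; remaining 117 packets each add one t_tx.
Total = (4+118-1)·t_tx + 4·t_prop = 121·76.087 + 4·130 = 9730 μs.

9730 μs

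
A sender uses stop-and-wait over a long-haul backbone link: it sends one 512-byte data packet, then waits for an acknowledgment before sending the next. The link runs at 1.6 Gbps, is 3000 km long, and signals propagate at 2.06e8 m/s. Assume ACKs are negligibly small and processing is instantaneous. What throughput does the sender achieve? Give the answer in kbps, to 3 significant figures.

t_tx = L/R = 4096/1600000000 = 2.56e-06 s.
t_prop = 3000000/206000000 = 0.0145631 s; RTT = 0.0291262 s.
Cycle = t_tx + RTT = 0.0291288 s.
Throughput = L / cycle = 4096 / 0.0291288 = 141 kbps.

141 kbps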